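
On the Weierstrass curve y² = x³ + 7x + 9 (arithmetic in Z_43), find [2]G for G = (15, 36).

tangent at (15, 36): λ = (3·15² + 7)/(2·36) ≡ 37/29. 29⁻¹ ≡ 3 (mod 43) since 29·3 = 87 ≡ 1, so λ ≡ 37·3 ≡ 25.
  x = λ² - 15 - 15 = 625 - 30 ≡ 36; y = λ·(15 - 36) - 36 ≡ 41. → (36, 41)

(36, 41)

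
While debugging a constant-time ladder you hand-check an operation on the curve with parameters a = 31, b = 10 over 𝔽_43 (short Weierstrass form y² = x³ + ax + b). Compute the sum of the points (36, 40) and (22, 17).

(36, 40) + (22, 17). λ = (17 - 40)/(22 - 36) ≡ 20/29 mod 43. 29⁻¹ ≡ 3 (mod 43), so λ ≡ 17.
  x = λ² - 36 - 22 = 289 - 58 ≡ 16; y = λ·(36 - 16) - 40 ≡ 42. → (16, 42)

(16, 42)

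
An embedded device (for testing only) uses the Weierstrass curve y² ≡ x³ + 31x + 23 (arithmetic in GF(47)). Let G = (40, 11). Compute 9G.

Double-and-add on 9 = (1001)₂. Start with G = (40, 11) for the leading 1-bit.
double: tangent at (40, 11): λ = (3·40² + 31)/(2·11) ≡ 37/22. 22⁻¹ ≡ 15 (mod 47) since 22·15 = 330 ≡ 1, so λ ≡ 37·15 ≡ 38.
  x = λ² - 40 - 40 = 1444 - 80 ≡ 1; y = λ·(40 - 1) - 11 ≡ 14. → (1, 14)
double: tangent at (1, 14): λ = (3·1² + 31)/(2·14) ≡ 34/28. 28⁻¹ ≡ 42 (mod 47) since 28·42 = 1176 ≡ 1, so λ ≡ 34·42 ≡ 18.
  x = λ² - 1 - 1 = 324 - 2 ≡ 40; y = λ·(1 - 40) - 14 ≡ 36. → (40, 36)
double: tangent at (40, 36): λ = (3·40² + 31)/(2·36) ≡ 37/25. 25⁻¹ ≡ 32 (mod 47) since 25·32 = 800 ≡ 1, so λ ≡ 37·32 ≡ 9.
  x = λ² - 40 - 40 = 81 - 80 ≡ 1; y = λ·(40 - 1) - 36 ≡ 33. → (1, 33)
add G: (1, 33) + (40, 11). λ = (11 - 33)/(40 - 1) ≡ 25/39 mod 47. 39⁻¹ ≡ 41 (mod 47) since 39·41 = 1599 ≡ 1, so λ ≡ 38.
  x = λ² - 1 - 40 = 1444 - 41 ≡ 40; y = λ·(1 - 40) - 33 ≡ 36. → (40, 36)

(40, 36)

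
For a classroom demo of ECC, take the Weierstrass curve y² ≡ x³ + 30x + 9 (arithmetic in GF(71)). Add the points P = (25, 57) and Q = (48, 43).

(25, 57) + (48, 43). λ = (43 - 57)/(48 - 25) ≡ 57/23 mod 71. 23⁻¹ ≡ 34 (mod 71) since 23·34 = 782 ≡ 1, so λ ≡ 21.
  x = λ² - 25 - 48 = 441 - 73 ≡ 13; y = λ·(25 - 13) - 57 ≡ 53. → (13, 53)

(13, 53)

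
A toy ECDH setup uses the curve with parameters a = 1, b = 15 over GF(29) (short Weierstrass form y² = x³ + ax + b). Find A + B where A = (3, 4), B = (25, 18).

(5, 0)

(3, 4) + (25, 18). λ = (18 - 4)/(25 - 3) ≡ 14/22 mod 29. 22⁻¹ ≡ 4 (mod 29), so λ ≡ 27.
  x = λ² - 3 - 25 = 729 - 28 ≡ 5; y = λ·(3 - 5) - 4 ≡ 0. → (5, 0)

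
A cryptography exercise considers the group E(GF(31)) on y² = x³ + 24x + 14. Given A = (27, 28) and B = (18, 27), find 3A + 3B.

(6, 8)

First 3A:
Repeated addition: build up to 3A.
2A: tangent at (27, 28): λ = (3·27² + 24)/(2·28) ≡ 10/25. 25⁻¹ ≡ 5 (mod 31), so λ ≡ 10·5 ≡ 19.
  x = λ² - 27 - 27 = 361 - 54 ≡ 28; y = λ·(27 - 28) - 28 ≡ 15. → (28, 15)
3A: (28, 15) + (27, 28). λ = (28 - 15)/(27 - 28) ≡ 13/30 mod 31. 30⁻¹ ≡ 30 (mod 31), so λ ≡ 18.
  x = λ² - 28 - 27 = 324 - 55 ≡ 21; y = λ·(28 - 21) - 15 ≡ 18. → (21, 18)
3A = (21, 18).
Next 3B:
Repeated addition: build up to 3B.
2B: tangent at (18, 27): λ = (3·18² + 24)/(2·27) ≡ 4/23. 23⁻¹ ≡ 27 (mod 31) since 23·27 = 621 ≡ 1, so λ ≡ 4·27 ≡ 15.
  x = λ² - 18 - 18 = 225 - 36 ≡ 3; y = λ·(18 - 3) - 27 ≡ 12. → (3, 12)
3B: (3, 12) + (18, 27). λ = (27 - 12)/(18 - 3) ≡ 15/15 mod 31. 15⁻¹ ≡ 29 (mod 31) since 15·29 = 435 ≡ 1, so λ ≡ 1.
  x = λ² - 3 - 18 = 1 - 21 ≡ 11; y = λ·(3 - 11) - 12 ≡ 11. → (11, 11)
3B = (11, 11).
Finally 3A + 3B:
(21, 18) + (11, 11). λ = (11 - 18)/(11 - 21) ≡ 24/21 mod 31. 21⁻¹ ≡ 3 (mod 31), so λ ≡ 10.
  x = λ² - 21 - 11 = 100 - 32 ≡ 6; y = λ·(21 - 6) - 18 ≡ 8. → (6, 8)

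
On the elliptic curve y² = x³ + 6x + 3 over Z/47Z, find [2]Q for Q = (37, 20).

tangent at (37, 20): λ = (3·37² + 6)/(2·20) ≡ 24/40. 40⁻¹ ≡ 20 (mod 47) since 40·20 = 800 ≡ 1, so λ ≡ 24·20 ≡ 10.
  x = λ² - 37 - 37 = 100 - 74 ≡ 26; y = λ·(37 - 26) - 20 ≡ 43. → (26, 43)

(26, 43)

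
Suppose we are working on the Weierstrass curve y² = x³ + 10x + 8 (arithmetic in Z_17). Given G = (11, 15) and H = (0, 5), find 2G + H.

(2, 11)

First 2G:
Repeated addition: build up to 2G.
2G: tangent at (11, 15): λ = (3·11² + 10)/(2·15) ≡ 16/13. 13⁻¹ ≡ 4 (mod 17) since 13·4 = 52 ≡ 1, so λ ≡ 16·4 ≡ 13.
  x = λ² - 11 - 11 = 169 - 22 ≡ 11; y = λ·(11 - 11) - 15 ≡ 2. → (11, 2)
2G = (11, 2).
Finally 2G + H:
(11, 2) + (0, 5). λ = (5 - 2)/(0 - 11) ≡ 3/6 mod 17. 6⁻¹ ≡ 3 (mod 17), so λ ≡ 9.
  x = λ² - 11 - 0 = 81 - 11 ≡ 2; y = λ·(11 - 2) - 2 ≡ 11. → (2, 11)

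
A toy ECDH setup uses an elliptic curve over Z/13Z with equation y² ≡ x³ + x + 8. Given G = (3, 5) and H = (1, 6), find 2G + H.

(3, 8)

First 2G:
Repeated addition: build up to 2G.
2G: tangent at (3, 5): λ = (3·3² + 1)/(2·5) ≡ 2/10. 10⁻¹ ≡ 4 (mod 13) since 10·4 = 40 ≡ 1, so λ ≡ 2·4 ≡ 8.
  x = λ² - 3 - 3 = 64 - 6 ≡ 6; y = λ·(3 - 6) - 5 ≡ 10. → (6, 10)
2G = (6, 10).
Finally 2G + H:
(6, 10) + (1, 6). λ = (6 - 10)/(1 - 6) ≡ 9/8 mod 13. 8⁻¹ ≡ 5 (mod 13) since 8·5 = 40 ≡ 1, so λ ≡ 6.
  x = λ² - 6 - 1 = 36 - 7 ≡ 3; y = λ·(6 - 3) - 10 ≡ 8. → (3, 8)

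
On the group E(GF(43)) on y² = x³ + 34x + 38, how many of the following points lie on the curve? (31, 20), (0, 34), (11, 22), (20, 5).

(31, 20): 20² ≡ 13, rhs ≡ 9 → off.
(0, 34): 34² ≡ 38, rhs ≡ 38 → on.
(11, 22): 22² ≡ 11, rhs ≡ 23 → off.
(20, 5): 5² ≡ 25, rhs ≡ 32 → off.

1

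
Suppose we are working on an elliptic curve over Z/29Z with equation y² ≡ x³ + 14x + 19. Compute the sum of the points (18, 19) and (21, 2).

(18, 19) + (21, 2). λ = (2 - 19)/(21 - 18) ≡ 12/3 mod 29. 3⁻¹ ≡ 10 (mod 29), so λ ≡ 4.
  x = λ² - 18 - 21 = 16 - 39 ≡ 6; y = λ·(18 - 6) - 19 ≡ 0. → (6, 0)

(6, 0)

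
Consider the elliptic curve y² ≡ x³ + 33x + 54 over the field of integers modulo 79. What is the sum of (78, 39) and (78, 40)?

The two points share x = 78 and their y-coordinates satisfy 39 + 40 ≡ 0 (mod 79), so they are inverses. Their sum is O.

O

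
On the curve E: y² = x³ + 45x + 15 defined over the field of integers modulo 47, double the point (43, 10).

(10, 33)

tangent at (43, 10): λ = (3·43² + 45)/(2·10) ≡ 46/20. 20⁻¹ ≡ 40 (mod 47), so λ ≡ 46·40 ≡ 7.
  x = λ² - 43 - 43 = 49 - 86 ≡ 10; y = λ·(43 - 10) - 10 ≡ 33. → (10, 33)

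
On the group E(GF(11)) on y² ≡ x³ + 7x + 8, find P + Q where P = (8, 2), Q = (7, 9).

(8, 2) + (7, 9). λ = (9 - 2)/(7 - 8) ≡ 7/10 mod 11. 10⁻¹ ≡ 10 (mod 11), so λ ≡ 4.
  x = λ² - 8 - 7 = 16 - 15 ≡ 1; y = λ·(8 - 1) - 2 ≡ 4. → (1, 4)

(1, 4)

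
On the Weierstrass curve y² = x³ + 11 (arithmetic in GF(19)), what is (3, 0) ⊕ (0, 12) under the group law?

(13, 2)

(3, 0) + (0, 12). λ = (12 - 0)/(0 - 3) ≡ 12/16 mod 19. 16⁻¹ ≡ 6 (mod 19), so λ ≡ 15.
  x = λ² - 3 - 0 = 225 - 3 ≡ 13; y = λ·(3 - 13) - 0 ≡ 2. → (13, 2)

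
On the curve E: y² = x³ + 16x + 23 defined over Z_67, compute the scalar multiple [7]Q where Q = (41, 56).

(22, 54)

Double-and-add on 7 = (111)₂. Start with Q = (41, 56) for the leading 1-bit.
double: tangent at (41, 56): λ = (3·41² + 16)/(2·56) ≡ 34/45. 45⁻¹ ≡ 3 (mod 67) since 45·3 = 135 ≡ 1, so λ ≡ 34·3 ≡ 35.
  x = λ² - 41 - 41 = 1225 - 82 ≡ 4; y = λ·(41 - 4) - 56 ≡ 33. → (4, 33)
add Q: (4, 33) + (41, 56). λ = (56 - 33)/(41 - 4) ≡ 23/37 mod 67. 37⁻¹ ≡ 29 (mod 67), so λ ≡ 64.
  x = λ² - 4 - 41 = 4096 - 45 ≡ 31; y = λ·(4 - 31) - 33 ≡ 48. → (31, 48)
double: tangent at (31, 48): λ = (3·31² + 16)/(2·48) ≡ 18/29. 29⁻¹ ≡ 37 (mod 67) since 29·37 = 1073 ≡ 1, so λ ≡ 18·37 ≡ 63.
  x = λ² - 31 - 31 = 3969 - 62 ≡ 21; y = λ·(31 - 21) - 48 ≡ 46. → (21, 46)
add Q: (21, 46) + (41, 56). λ = (56 - 46)/(41 - 21) ≡ 10/20 mod 67. 20⁻¹ ≡ 57 (mod 67), so λ ≡ 34.
  x = λ² - 21 - 41 = 1156 - 62 ≡ 22; y = λ·(21 - 22) - 46 ≡ 54. → (22, 54)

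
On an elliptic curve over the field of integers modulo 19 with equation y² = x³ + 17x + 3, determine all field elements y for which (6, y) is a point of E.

6, 13

x³ + 17x + 3 = 321 ≡ 17 (mod 19).
Square roots of 17 mod 19: 6 and 13 (since 6² = 36 ≡ 17).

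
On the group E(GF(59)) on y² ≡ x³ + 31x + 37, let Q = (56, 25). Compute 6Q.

Double-and-add on 6 = (110)₂. Start with Q = (56, 25) for the leading 1-bit.
double: tangent at (56, 25): λ = (3·56² + 31)/(2·25) ≡ 58/50. 50⁻¹ ≡ 13 (mod 59), so λ ≡ 58·13 ≡ 46.
  x = λ² - 56 - 56 = 2116 - 112 ≡ 57; y = λ·(56 - 57) - 25 ≡ 47. → (57, 47)
add Q: (57, 47) + (56, 25). λ = (25 - 47)/(56 - 57) ≡ 37/58 mod 59. 58⁻¹ ≡ 58 (mod 59), so λ ≡ 22.
  x = λ² - 57 - 56 = 484 - 113 ≡ 17; y = λ·(57 - 17) - 47 ≡ 7. → (17, 7)
double: tangent at (17, 7): λ = (3·17² + 31)/(2·7) ≡ 13/14. 14⁻¹ ≡ 38 (mod 59), so λ ≡ 13·38 ≡ 22.
  x = λ² - 17 - 17 = 484 - 34 ≡ 37; y = λ·(17 - 37) - 7 ≡ 25. → (37, 25)

(37, 25)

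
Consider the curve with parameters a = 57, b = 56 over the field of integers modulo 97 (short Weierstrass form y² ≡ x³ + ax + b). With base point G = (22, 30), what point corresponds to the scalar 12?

Repeated addition: build up to 12G.
2G: tangent at (22, 30): λ = (3·22² + 57)/(2·30) ≡ 54/60. 60⁻¹ ≡ 76 (mod 97), so λ ≡ 54·76 ≡ 30.
  x = λ² - 22 - 22 = 900 - 44 ≡ 80; y = λ·(22 - 80) - 30 ≡ 73. → (80, 73)
3G: (80, 73) + (22, 30). λ = (30 - 73)/(22 - 80) ≡ 54/39 mod 97. 39⁻¹ ≡ 5 (mod 97), so λ ≡ 76.
  x = λ² - 80 - 22 = 5776 - 102 ≡ 48; y = λ·(80 - 48) - 73 ≡ 31. → (48, 31)
4G: (48, 31) + (22, 30). λ = (30 - 31)/(22 - 48) ≡ 96/71 mod 97. 71⁻¹ ≡ 41 (mod 97), so λ ≡ 56.
  x = λ² - 48 - 22 = 3136 - 70 ≡ 59; y = λ·(48 - 59) - 31 ≡ 32. → (59, 32)
5G: (59, 32) + (22, 30). λ = (30 - 32)/(22 - 59) ≡ 95/60 mod 97. 60⁻¹ ≡ 76 (mod 97), so λ ≡ 42.
  x = λ² - 59 - 22 = 1764 - 81 ≡ 34; y = λ·(59 - 34) - 32 ≡ 48. → (34, 48)
6G: (34, 48) + (22, 30). λ = (30 - 48)/(22 - 34) ≡ 79/85 mod 97. 85⁻¹ ≡ 8 (mod 97), so λ ≡ 50.
  x = λ² - 34 - 22 = 2500 - 56 ≡ 19; y = λ·(34 - 19) - 48 ≡ 23. → (19, 23)
7G: (19, 23) + (22, 30). λ = (30 - 23)/(22 - 19) ≡ 7/3 mod 97. 3⁻¹ ≡ 65 (mod 97) since 3·65 = 195 ≡ 1, so λ ≡ 67.
  x = λ² - 19 - 22 = 4489 - 41 ≡ 83; y = λ·(19 - 83) - 23 ≡ 54. → (83, 54)
8G: (83, 54) + (22, 30). λ = (30 - 54)/(22 - 83) ≡ 73/36 mod 97. 36⁻¹ ≡ 62 (mod 97) since 36·62 = 2232 ≡ 1, so λ ≡ 64.
  x = λ² - 83 - 22 = 4096 - 105 ≡ 14; y = λ·(83 - 14) - 54 ≡ 94. → (14, 94)
9G: (14, 94) + (22, 30). λ = (30 - 94)/(22 - 14) ≡ 33/8 mod 97. 8⁻¹ ≡ 85 (mod 97) since 8·85 = 680 ≡ 1, so λ ≡ 89.
  x = λ² - 14 - 22 = 7921 - 36 ≡ 28; y = λ·(14 - 28) - 94 ≡ 18. → (28, 18)
10G: (28, 18) + (22, 30). λ = (30 - 18)/(22 - 28) ≡ 12/91 mod 97. 91⁻¹ ≡ 16 (mod 97), so λ ≡ 95.
  x = λ² - 28 - 22 = 9025 - 50 ≡ 51; y = λ·(28 - 51) - 18 ≡ 28. → (51, 28)
11G: (51, 28) + (22, 30). λ = (30 - 28)/(22 - 51) ≡ 2/68 mod 97. 68⁻¹ ≡ 10 (mod 97), so λ ≡ 20.
  x = λ² - 51 - 22 = 400 - 73 ≡ 36; y = λ·(51 - 36) - 28 ≡ 78. → (36, 78)
12G: (36, 78) + (22, 30). λ = (30 - 78)/(22 - 36) ≡ 49/83 mod 97. 83⁻¹ ≡ 90 (mod 97), so λ ≡ 45.
  x = λ² - 36 - 22 = 2025 - 58 ≡ 27; y = λ·(36 - 27) - 78 ≡ 36. → (27, 36)

(27, 36)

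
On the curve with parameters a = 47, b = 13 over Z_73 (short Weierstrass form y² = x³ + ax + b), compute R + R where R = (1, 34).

(25, 60)

tangent at (1, 34): λ = (3·1² + 47)/(2·34) ≡ 50/68. 68⁻¹ ≡ 29 (mod 73) since 68·29 = 1972 ≡ 1, so λ ≡ 50·29 ≡ 63.
  x = λ² - 1 - 1 = 3969 - 2 ≡ 25; y = λ·(1 - 25) - 34 ≡ 60. → (25, 60)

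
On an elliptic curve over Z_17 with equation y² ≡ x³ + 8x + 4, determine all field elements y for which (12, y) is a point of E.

3, 14

x³ + 8x + 4 = 1828 ≡ 9 (mod 17).
Square roots of 9 mod 17: 3 and 14 (since 3² = 9 ≡ 9).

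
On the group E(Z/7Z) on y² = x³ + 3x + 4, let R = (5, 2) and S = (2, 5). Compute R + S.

(5, 2) + (2, 5). λ = (5 - 2)/(2 - 5) ≡ 3/4 mod 7. 4⁻¹ ≡ 2 (mod 7), so λ ≡ 6.
  x = λ² - 5 - 2 = 36 - 7 ≡ 1; y = λ·(5 - 1) - 2 ≡ 1. → (1, 1)

(1, 1)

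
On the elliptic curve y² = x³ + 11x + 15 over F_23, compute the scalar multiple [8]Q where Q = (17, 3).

Repeated addition: build up to 8Q.
2Q: tangent at (17, 3): λ = (3·17² + 11)/(2·3) ≡ 4/6. 6⁻¹ ≡ 4 (mod 23), so λ ≡ 4·4 ≡ 16.
  x = λ² - 17 - 17 = 256 - 34 ≡ 15; y = λ·(17 - 15) - 3 ≡ 6. → (15, 6)
3Q: (15, 6) + (17, 3). λ = (3 - 6)/(17 - 15) ≡ 20/2 mod 23. 2⁻¹ ≡ 12 (mod 23), so λ ≡ 10.
  x = λ² - 15 - 17 = 100 - 32 ≡ 22; y = λ·(15 - 22) - 6 ≡ 16. → (22, 16)
4Q: (22, 16) + (17, 3). λ = (3 - 16)/(17 - 22) ≡ 10/18 mod 23. 18⁻¹ ≡ 9 (mod 23), so λ ≡ 21.
  x = λ² - 22 - 17 = 441 - 39 ≡ 11; y = λ·(22 - 11) - 16 ≡ 8. → (11, 8)
5Q: (11, 8) + (17, 3). λ = (3 - 8)/(17 - 11) ≡ 18/6 mod 23. 6⁻¹ ≡ 4 (mod 23), so λ ≡ 3.
  x = λ² - 11 - 17 = 9 - 28 ≡ 4; y = λ·(11 - 4) - 8 ≡ 13. → (4, 13)
6Q: (4, 13) + (17, 3). λ = (3 - 13)/(17 - 4) ≡ 13/13 mod 23. 13⁻¹ ≡ 16 (mod 23), so λ ≡ 1.
  x = λ² - 4 - 17 = 1 - 21 ≡ 3; y = λ·(4 - 3) - 13 ≡ 11. → (3, 11)
7Q: (3, 11) + (17, 3). λ = (3 - 11)/(17 - 3) ≡ 15/14 mod 23. 14⁻¹ ≡ 5 (mod 23) since 14·5 = 70 ≡ 1, so λ ≡ 6.
  x = λ² - 3 - 17 = 36 - 20 ≡ 16; y = λ·(3 - 16) - 11 ≡ 3. → (16, 3)
8Q: (16, 3) + (17, 3). λ = (3 - 3)/(17 - 16) ≡ 0/1 mod 23. 1⁻¹ ≡ 1 (mod 23) since 1·1 = 1 ≡ 1, so λ ≡ 0.
  x = λ² - 16 - 17 = 0 - 33 ≡ 13; y = λ·(16 - 13) - 3 ≡ 20. → (13, 20)

(13, 20)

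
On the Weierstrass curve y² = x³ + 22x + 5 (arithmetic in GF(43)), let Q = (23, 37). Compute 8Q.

(14, 41)

Repeated addition: build up to 8Q.
2Q: tangent at (23, 37): λ = (3·23² + 22)/(2·37) ≡ 18/31. 31⁻¹ ≡ 25 (mod 43), so λ ≡ 18·25 ≡ 20.
  x = λ² - 23 - 23 = 400 - 46 ≡ 10; y = λ·(23 - 10) - 37 ≡ 8. → (10, 8)
3Q: (10, 8) + (23, 37). λ = (37 - 8)/(23 - 10) ≡ 29/13 mod 43. 13⁻¹ ≡ 10 (mod 43) since 13·10 = 130 ≡ 1, so λ ≡ 32.
  x = λ² - 10 - 23 = 1024 - 33 ≡ 2; y = λ·(10 - 2) - 8 ≡ 33. → (2, 33)
4Q: (2, 33) + (23, 37). λ = (37 - 33)/(23 - 2) ≡ 4/21 mod 43. 21⁻¹ ≡ 41 (mod 43) since 21·41 = 861 ≡ 1, so λ ≡ 35.
  x = λ² - 2 - 23 = 1225 - 25 ≡ 39; y = λ·(2 - 39) - 33 ≡ 5. → (39, 5)
5Q: (39, 5) + (23, 37). λ = (37 - 5)/(23 - 39) ≡ 32/27 mod 43. 27⁻¹ ≡ 8 (mod 43), so λ ≡ 41.
  x = λ² - 39 - 23 = 1681 - 62 ≡ 28; y = λ·(39 - 28) - 5 ≡ 16. → (28, 16)
6Q: (28, 16) + (23, 37). λ = (37 - 16)/(23 - 28) ≡ 21/38 mod 43. 38⁻¹ ≡ 17 (mod 43) since 38·17 = 646 ≡ 1, so λ ≡ 13.
  x = λ² - 28 - 23 = 169 - 51 ≡ 32; y = λ·(28 - 32) - 16 ≡ 18. → (32, 18)
7Q: (32, 18) + (23, 37). λ = (37 - 18)/(23 - 32) ≡ 19/34 mod 43. 34⁻¹ ≡ 19 (mod 43), so λ ≡ 17.
  x = λ² - 32 - 23 = 289 - 55 ≡ 19; y = λ·(32 - 19) - 18 ≡ 31. → (19, 31)
8Q: (19, 31) + (23, 37). λ = (37 - 31)/(23 - 19) ≡ 6/4 mod 43. 4⁻¹ ≡ 11 (mod 43) since 4·11 = 44 ≡ 1, so λ ≡ 23.
  x = λ² - 19 - 23 = 529 - 42 ≡ 14; y = λ·(19 - 14) - 31 ≡ 41. → (14, 41)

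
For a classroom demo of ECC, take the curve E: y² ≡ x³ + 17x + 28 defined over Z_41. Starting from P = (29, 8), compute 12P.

Double-and-add on 12 = (1100)₂. Start with P = (29, 8) for the leading 1-bit.
double: tangent at (29, 8): λ = (3·29² + 17)/(2·8) ≡ 39/16. 16⁻¹ ≡ 18 (mod 41), so λ ≡ 39·18 ≡ 5.
  x = λ² - 29 - 29 = 25 - 58 ≡ 8; y = λ·(29 - 8) - 8 ≡ 15. → (8, 15)
add P: (8, 15) + (29, 8). λ = (8 - 15)/(29 - 8) ≡ 34/21 mod 41. 21⁻¹ ≡ 2 (mod 41) since 21·2 = 42 ≡ 1, so λ ≡ 27.
  x = λ² - 8 - 29 = 729 - 37 ≡ 36; y = λ·(8 - 36) - 15 ≡ 8. → (36, 8)
double: tangent at (36, 8): λ = (3·36² + 17)/(2·8) ≡ 10/16. 16⁻¹ ≡ 18 (mod 41) since 16·18 = 288 ≡ 1, so λ ≡ 10·18 ≡ 16.
  x = λ² - 36 - 36 = 256 - 72 ≡ 20; y = λ·(36 - 20) - 8 ≡ 2. → (20, 2)
double: tangent at (20, 2): λ = (3·20² + 17)/(2·2) ≡ 28/4. 4⁻¹ ≡ 31 (mod 41), so λ ≡ 28·31 ≡ 7.
  x = λ² - 20 - 20 = 49 - 40 ≡ 9; y = λ·(20 - 9) - 2 ≡ 34. → (9, 34)

(9, 34)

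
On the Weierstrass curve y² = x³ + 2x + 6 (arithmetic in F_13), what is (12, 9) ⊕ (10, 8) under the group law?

(1, 3)

(12, 9) + (10, 8). λ = (8 - 9)/(10 - 12) ≡ 12/11 mod 13. 11⁻¹ ≡ 6 (mod 13), so λ ≡ 7.
  x = λ² - 12 - 10 = 49 - 22 ≡ 1; y = λ·(12 - 1) - 9 ≡ 3. → (1, 3)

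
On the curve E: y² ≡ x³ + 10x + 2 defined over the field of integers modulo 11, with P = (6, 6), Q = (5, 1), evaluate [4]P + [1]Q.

(5, 1)

First 4P:
Repeated addition: build up to 4P.
2P: tangent at (6, 6): λ = (3·6² + 10)/(2·6) ≡ 8/1. 1⁻¹ ≡ 1 (mod 11) since 1·1 = 1 ≡ 1, so λ ≡ 8·1 ≡ 8.
  x = λ² - 6 - 6 = 64 - 12 ≡ 8; y = λ·(6 - 8) - 6 ≡ 0. → (8, 0)
3P: (8, 0) + (6, 6). λ = (6 - 0)/(6 - 8) ≡ 6/9 mod 11. 9⁻¹ ≡ 5 (mod 11) since 9·5 = 45 ≡ 1, so λ ≡ 8.
  x = λ² - 8 - 6 = 64 - 14 ≡ 6; y = λ·(8 - 6) - 0 ≡ 5. → (6, 5)
4P: (6, 5) + (6, 6): same x and y₁ ≡ -y₂, so the sum is O.
4P = O.
Finally 4P + Q:
O + (5, 1) = (5, 1) (identity).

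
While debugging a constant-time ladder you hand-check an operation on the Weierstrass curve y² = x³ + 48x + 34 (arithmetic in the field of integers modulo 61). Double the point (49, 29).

tangent at (49, 29): λ = (3·49² + 48)/(2·29) ≡ 53/58. 58⁻¹ ≡ 20 (mod 61), so λ ≡ 53·20 ≡ 23.
  x = λ² - 49 - 49 = 529 - 98 ≡ 4; y = λ·(49 - 4) - 29 ≡ 30. → (4, 30)

(4, 30)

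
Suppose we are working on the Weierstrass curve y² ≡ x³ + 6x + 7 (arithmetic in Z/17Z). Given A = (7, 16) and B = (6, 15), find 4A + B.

First 4A:
Repeated addition: build up to 4A.
2A: tangent at (7, 16): λ = (3·7² + 6)/(2·16) ≡ 0/15. 15⁻¹ ≡ 8 (mod 17), so λ ≡ 0·8 ≡ 0.
  x = λ² - 7 - 7 = 0 - 14 ≡ 3; y = λ·(7 - 3) - 16 ≡ 1. → (3, 1)
3A: (3, 1) + (7, 16). λ = (16 - 1)/(7 - 3) ≡ 15/4 mod 17. 4⁻¹ ≡ 13 (mod 17) since 4·13 = 52 ≡ 1, so λ ≡ 8.
  x = λ² - 3 - 7 = 64 - 10 ≡ 3; y = λ·(3 - 3) - 1 ≡ 16. → (3, 16)
4A: (3, 16) + (7, 16). λ = (16 - 16)/(7 - 3) ≡ 0/4 mod 17. 4⁻¹ ≡ 13 (mod 17) since 4·13 = 52 ≡ 1, so λ ≡ 0.
  x = λ² - 3 - 7 = 0 - 10 ≡ 7; y = λ·(3 - 7) - 16 ≡ 1. → (7, 1)
4A = (7, 1).
Finally 4A + B:
(7, 1) + (6, 15). λ = (15 - 1)/(6 - 7) ≡ 14/16 mod 17. 16⁻¹ ≡ 16 (mod 17), so λ ≡ 3.
  x = λ² - 7 - 6 = 9 - 13 ≡ 13; y = λ·(7 - 13) - 1 ≡ 15. → (13, 15)

(13, 15)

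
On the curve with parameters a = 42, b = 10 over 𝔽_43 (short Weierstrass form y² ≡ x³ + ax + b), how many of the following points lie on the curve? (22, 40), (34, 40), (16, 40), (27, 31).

(22, 40): 40² ≡ 9, rhs ≡ 15 → off.
(34, 40): 40² ≡ 9, rhs ≡ 21 → off.
(16, 40): 40² ≡ 9, rhs ≡ 5 → off.
(27, 31): 31² ≡ 15, rhs ≡ 15 → on.

1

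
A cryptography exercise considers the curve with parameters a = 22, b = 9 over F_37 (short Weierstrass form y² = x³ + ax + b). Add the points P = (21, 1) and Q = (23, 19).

(0, 3)

(21, 1) + (23, 19). λ = (19 - 1)/(23 - 21) ≡ 18/2 mod 37. 2⁻¹ ≡ 19 (mod 37), so λ ≡ 9.
  x = λ² - 21 - 23 = 81 - 44 ≡ 0; y = λ·(21 - 0) - 1 ≡ 3. → (0, 3)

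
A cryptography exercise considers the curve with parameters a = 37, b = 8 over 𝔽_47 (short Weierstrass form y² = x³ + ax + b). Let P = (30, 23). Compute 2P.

(14, 36)

tangent at (30, 23): λ = (3·30² + 37)/(2·23) ≡ 11/46. 46⁻¹ ≡ 46 (mod 47) since 46·46 = 2116 ≡ 1, so λ ≡ 11·46 ≡ 36.
  x = λ² - 30 - 30 = 1296 - 60 ≡ 14; y = λ·(30 - 14) - 23 ≡ 36. → (14, 36)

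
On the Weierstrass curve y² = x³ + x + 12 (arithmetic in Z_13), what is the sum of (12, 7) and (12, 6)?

The two points share x = 12 and their y-coordinates satisfy 7 + 6 ≡ 0 (mod 13), so they are inverses. Their sum is ∞.

O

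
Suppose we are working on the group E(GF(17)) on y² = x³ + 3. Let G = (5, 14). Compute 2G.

tangent at (5, 14): λ = (3·5² + 0)/(2·14) ≡ 7/11. 11⁻¹ ≡ 14 (mod 17) since 11·14 = 154 ≡ 1, so λ ≡ 7·14 ≡ 13.
  x = λ² - 5 - 5 = 169 - 10 ≡ 6; y = λ·(5 - 6) - 14 ≡ 7. → (6, 7)

(6, 7)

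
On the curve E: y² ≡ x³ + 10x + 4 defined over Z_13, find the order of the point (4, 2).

2P: tangent at (4, 2): λ = (3·4² + 10)/(2·2) ≡ 6/4. 4⁻¹ ≡ 10 (mod 13) since 4·10 = 40 ≡ 1, so λ ≡ 6·10 ≡ 8.
  x = λ² - 4 - 4 = 64 - 8 ≡ 4; y = λ·(4 - 4) - 2 ≡ 11. → (4, 11)
3P: (4, 11) + (4, 2): same x and y₁ ≡ -y₂, so the sum is O.
3P = O, so the order is 3.

3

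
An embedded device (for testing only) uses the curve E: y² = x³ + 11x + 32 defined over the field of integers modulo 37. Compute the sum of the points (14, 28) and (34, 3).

(14, 28) + (34, 3). λ = (3 - 28)/(34 - 14) ≡ 12/20 mod 37. 20⁻¹ ≡ 13 (mod 37), so λ ≡ 8.
  x = λ² - 14 - 34 = 64 - 48 ≡ 16; y = λ·(14 - 16) - 28 ≡ 30. → (16, 30)

(16, 30)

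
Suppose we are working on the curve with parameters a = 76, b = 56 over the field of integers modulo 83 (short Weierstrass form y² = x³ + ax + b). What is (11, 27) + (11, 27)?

(53, 65)

tangent at (11, 27): λ = (3·11² + 76)/(2·27) ≡ 24/54. 54⁻¹ ≡ 20 (mod 83), so λ ≡ 24·20 ≡ 65.
  x = λ² - 11 - 11 = 4225 - 22 ≡ 53; y = λ·(11 - 53) - 27 ≡ 65. → (53, 65)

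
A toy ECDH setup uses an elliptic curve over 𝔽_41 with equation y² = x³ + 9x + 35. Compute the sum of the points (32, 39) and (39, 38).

(6, 10)

(32, 39) + (39, 38). λ = (38 - 39)/(39 - 32) ≡ 40/7 mod 41. 7⁻¹ ≡ 6 (mod 41), so λ ≡ 35.
  x = λ² - 32 - 39 = 1225 - 71 ≡ 6; y = λ·(32 - 6) - 39 ≡ 10. → (6, 10)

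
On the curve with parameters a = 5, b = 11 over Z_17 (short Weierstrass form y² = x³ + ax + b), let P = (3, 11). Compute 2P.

(3, 6)

tangent at (3, 11): λ = (3·3² + 5)/(2·11) ≡ 15/5. 5⁻¹ ≡ 7 (mod 17), so λ ≡ 15·7 ≡ 3.
  x = λ² - 3 - 3 = 9 - 6 ≡ 3; y = λ·(3 - 3) - 11 ≡ 6. → (3, 6)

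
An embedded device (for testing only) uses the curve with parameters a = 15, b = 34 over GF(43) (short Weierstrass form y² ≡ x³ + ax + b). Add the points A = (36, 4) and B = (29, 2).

(36, 39)

(36, 4) + (29, 2). λ = (2 - 4)/(29 - 36) ≡ 41/36 mod 43. 36⁻¹ ≡ 6 (mod 43), so λ ≡ 31.
  x = λ² - 36 - 29 = 961 - 65 ≡ 36; y = λ·(36 - 36) - 4 ≡ 39. → (36, 39)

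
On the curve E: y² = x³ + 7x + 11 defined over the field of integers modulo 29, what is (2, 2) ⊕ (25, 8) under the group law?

(2, 2) + (25, 8). λ = (8 - 2)/(25 - 2) ≡ 6/23 mod 29. 23⁻¹ ≡ 24 (mod 29), so λ ≡ 28.
  x = λ² - 2 - 25 = 784 - 27 ≡ 3; y = λ·(2 - 3) - 2 ≡ 28. → (3, 28)

(3, 28)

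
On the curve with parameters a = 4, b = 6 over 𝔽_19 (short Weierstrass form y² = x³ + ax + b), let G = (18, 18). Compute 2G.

(0, 14)

tangent at (18, 18): λ = (3·18² + 4)/(2·18) ≡ 7/17. 17⁻¹ ≡ 9 (mod 19), so λ ≡ 7·9 ≡ 6.
  x = λ² - 18 - 18 = 36 - 36 ≡ 0; y = λ·(18 - 0) - 18 ≡ 14. → (0, 14)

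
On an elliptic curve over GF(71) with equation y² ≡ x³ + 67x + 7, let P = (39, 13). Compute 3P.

Repeated addition: build up to 3P.
2P: tangent at (39, 13): λ = (3·39² + 67)/(2·13) ≡ 15/26. 26⁻¹ ≡ 41 (mod 71) since 26·41 = 1066 ≡ 1, so λ ≡ 15·41 ≡ 47.
  x = λ² - 39 - 39 = 2209 - 78 ≡ 1; y = λ·(39 - 1) - 13 ≡ 69. → (1, 69)
3P: (1, 69) + (39, 13). λ = (13 - 69)/(39 - 1) ≡ 15/38 mod 71. 38⁻¹ ≡ 43 (mod 71) since 38·43 = 1634 ≡ 1, so λ ≡ 6.
  x = λ² - 1 - 39 = 36 - 40 ≡ 67; y = λ·(1 - 67) - 69 ≡ 32. → (67, 32)

(67, 32)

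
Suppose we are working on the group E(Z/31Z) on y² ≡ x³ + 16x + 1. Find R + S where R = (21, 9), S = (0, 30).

(21, 9) + (0, 30). λ = (30 - 9)/(0 - 21) ≡ 21/10 mod 31. 10⁻¹ ≡ 28 (mod 31), so λ ≡ 30.
  x = λ² - 21 - 0 = 900 - 21 ≡ 11; y = λ·(21 - 11) - 9 ≡ 12. → (11, 12)

(11, 12)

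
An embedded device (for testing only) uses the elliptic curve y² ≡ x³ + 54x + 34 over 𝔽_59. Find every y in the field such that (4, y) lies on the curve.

14, 45

x³ + 54x + 34 = 314 ≡ 19 (mod 59).
Square roots of 19 mod 59: 14 and 45 (since 14² = 196 ≡ 19).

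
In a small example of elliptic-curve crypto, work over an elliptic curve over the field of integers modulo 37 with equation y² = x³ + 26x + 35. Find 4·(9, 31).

Write Q = (9, 31).
Double-and-add on 4 = (100)₂. Start with Q = (9, 31) for the leading 1-bit.
double: tangent at (9, 31): λ = (3·9² + 26)/(2·31) ≡ 10/25. 25⁻¹ ≡ 3 (mod 37), so λ ≡ 10·3 ≡ 30.
  x = λ² - 9 - 9 = 900 - 18 ≡ 31; y = λ·(9 - 31) - 31 ≡ 12. → (31, 12)
double: tangent at (31, 12): λ = (3·31² + 26)/(2·12) ≡ 23/24. 24⁻¹ ≡ 17 (mod 37), so λ ≡ 23·17 ≡ 21.
  x = λ² - 31 - 31 = 441 - 62 ≡ 9; y = λ·(31 - 9) - 12 ≡ 6. → (9, 6)

(9, 6)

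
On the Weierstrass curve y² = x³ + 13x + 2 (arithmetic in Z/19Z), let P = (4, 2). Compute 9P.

Repeated addition: build up to 9P.
2P: tangent at (4, 2): λ = (3·4² + 13)/(2·2) ≡ 4/4. 4⁻¹ ≡ 5 (mod 19), so λ ≡ 4·5 ≡ 1.
  x = λ² - 4 - 4 = 1 - 8 ≡ 12; y = λ·(4 - 12) - 2 ≡ 9. → (12, 9)
3P: (12, 9) + (4, 2). λ = (2 - 9)/(4 - 12) ≡ 12/11 mod 19. 11⁻¹ ≡ 7 (mod 19) since 11·7 = 77 ≡ 1, so λ ≡ 8.
  x = λ² - 12 - 4 = 64 - 16 ≡ 10; y = λ·(12 - 10) - 9 ≡ 7. → (10, 7)
4P: (10, 7) + (4, 2). λ = (2 - 7)/(4 - 10) ≡ 14/13 mod 19. 13⁻¹ ≡ 3 (mod 19), so λ ≡ 4.
  x = λ² - 10 - 4 = 16 - 14 ≡ 2; y = λ·(10 - 2) - 7 ≡ 6. → (2, 6)
5P: (2, 6) + (4, 2). λ = (2 - 6)/(4 - 2) ≡ 15/2 mod 19. 2⁻¹ ≡ 10 (mod 19), so λ ≡ 17.
  x = λ² - 2 - 4 = 289 - 6 ≡ 17; y = λ·(2 - 17) - 6 ≡ 5. → (17, 5)
6P: (17, 5) + (4, 2). λ = (2 - 5)/(4 - 17) ≡ 16/6 mod 19. 6⁻¹ ≡ 16 (mod 19), so λ ≡ 9.
  x = λ² - 17 - 4 = 81 - 21 ≡ 3; y = λ·(17 - 3) - 5 ≡ 7. → (3, 7)
7P: (3, 7) + (4, 2). λ = (2 - 7)/(4 - 3) ≡ 14/1 mod 19. 1⁻¹ ≡ 1 (mod 19), so λ ≡ 14.
  x = λ² - 3 - 4 = 196 - 7 ≡ 18; y = λ·(3 - 18) - 7 ≡ 11. → (18, 11)
8P: (18, 11) + (4, 2). λ = (2 - 11)/(4 - 18) ≡ 10/5 mod 19. 5⁻¹ ≡ 4 (mod 19) since 5·4 = 20 ≡ 1, so λ ≡ 2.
  x = λ² - 18 - 4 = 4 - 22 ≡ 1; y = λ·(18 - 1) - 11 ≡ 4. → (1, 4)
9P: (1, 4) + (4, 2). λ = (2 - 4)/(4 - 1) ≡ 17/3 mod 19. 3⁻¹ ≡ 13 (mod 19), so λ ≡ 12.
  x = λ² - 1 - 4 = 144 - 5 ≡ 6; y = λ·(1 - 6) - 4 ≡ 12. → (6, 12)

(6, 12)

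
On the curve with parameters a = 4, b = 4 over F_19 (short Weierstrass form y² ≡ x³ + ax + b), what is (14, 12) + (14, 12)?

tangent at (14, 12): λ = (3·14² + 4)/(2·12) ≡ 3/5. 5⁻¹ ≡ 4 (mod 19), so λ ≡ 3·4 ≡ 12.
  x = λ² - 14 - 14 = 144 - 28 ≡ 2; y = λ·(14 - 2) - 12 ≡ 18. → (2, 18)

(2, 18)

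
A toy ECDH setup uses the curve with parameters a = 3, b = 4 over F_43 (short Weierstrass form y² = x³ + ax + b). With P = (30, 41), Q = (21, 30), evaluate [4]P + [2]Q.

(42, 0)

First 4P:
Double-and-add on 4 = (100)₂. Start with P = (30, 41) for the leading 1-bit.
double: tangent at (30, 41): λ = (3·30² + 3)/(2·41) ≡ 37/39. 39⁻¹ ≡ 32 (mod 43) since 39·32 = 1248 ≡ 1, so λ ≡ 37·32 ≡ 23.
  x = λ² - 30 - 30 = 529 - 60 ≡ 39; y = λ·(30 - 39) - 41 ≡ 10. → (39, 10)
double: tangent at (39, 10): λ = (3·39² + 3)/(2·10) ≡ 8/20. 20⁻¹ ≡ 28 (mod 43) since 20·28 = 560 ≡ 1, so λ ≡ 8·28 ≡ 9.
  x = λ² - 39 - 39 = 81 - 78 ≡ 3; y = λ·(39 - 3) - 10 ≡ 13. → (3, 13)
4P = (3, 13).
Next 2Q:
Repeated addition: build up to 2Q.
2Q: tangent at (21, 30): λ = (3·21² + 3)/(2·30) ≡ 36/17. 17⁻¹ ≡ 38 (mod 43) since 17·38 = 646 ≡ 1, so λ ≡ 36·38 ≡ 35.
  x = λ² - 21 - 21 = 1225 - 42 ≡ 22; y = λ·(21 - 22) - 30 ≡ 21. → (22, 21)
2Q = (22, 21).
Finally 4P + 2Q:
(3, 13) + (22, 21). λ = (21 - 13)/(22 - 3) ≡ 8/19 mod 43. 19⁻¹ ≡ 34 (mod 43) since 19·34 = 646 ≡ 1, so λ ≡ 14.
  x = λ² - 3 - 22 = 196 - 25 ≡ 42; y = λ·(3 - 42) - 13 ≡ 0. → (42, 0)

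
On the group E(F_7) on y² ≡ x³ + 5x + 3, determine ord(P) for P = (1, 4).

2P: tangent at (1, 4): λ = (3·1² + 5)/(2·4) ≡ 1/1. 1⁻¹ ≡ 1 (mod 7), so λ ≡ 1·1 ≡ 1.
  x = λ² - 1 - 1 = 1 - 2 ≡ 6; y = λ·(1 - 6) - 4 ≡ 5. → (6, 5)
3P: (6, 5) + (1, 4). λ = (4 - 5)/(1 - 6) ≡ 6/2 mod 7. 2⁻¹ ≡ 4 (mod 7), so λ ≡ 3.
  x = λ² - 6 - 1 = 9 - 7 ≡ 2; y = λ·(6 - 2) - 5 ≡ 0. → (2, 0)
4P: (2, 0) + (1, 4). λ = (4 - 0)/(1 - 2) ≡ 4/6 mod 7. 6⁻¹ ≡ 6 (mod 7) since 6·6 = 36 ≡ 1, so λ ≡ 3.
  x = λ² - 2 - 1 = 9 - 3 ≡ 6; y = λ·(2 - 6) - 0 ≡ 2. → (6, 2)
5P: (6, 2) + (1, 4). λ = (4 - 2)/(1 - 6) ≡ 2/2 mod 7. 2⁻¹ ≡ 4 (mod 7), so λ ≡ 1.
  x = λ² - 6 - 1 = 1 - 7 ≡ 1; y = λ·(6 - 1) - 2 ≡ 3. → (1, 3)
6P: (1, 3) + (1, 4): same x and y₁ ≡ -y₂, so the sum is O.
6P = O, so the order is 6.

6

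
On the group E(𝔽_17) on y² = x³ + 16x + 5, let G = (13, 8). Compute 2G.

(7, 16)

tangent at (13, 8): λ = (3·13² + 16)/(2·8) ≡ 13/16. 16⁻¹ ≡ 16 (mod 17), so λ ≡ 13·16 ≡ 4.
  x = λ² - 13 - 13 = 16 - 26 ≡ 7; y = λ·(13 - 7) - 8 ≡ 16. → (7, 16)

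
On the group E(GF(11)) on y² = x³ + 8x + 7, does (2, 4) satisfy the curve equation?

no

y² = 4² ≡ 5; x³ + 8x + 7 = 31 ≡ 9 (mod 11). 5 ≠ 9.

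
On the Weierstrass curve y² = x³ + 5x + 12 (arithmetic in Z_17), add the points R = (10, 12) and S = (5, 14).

(11, 2)

(10, 12) + (5, 14). λ = (14 - 12)/(5 - 10) ≡ 2/12 mod 17. 12⁻¹ ≡ 10 (mod 17), so λ ≡ 3.
  x = λ² - 10 - 5 = 9 - 15 ≡ 11; y = λ·(10 - 11) - 12 ≡ 2. → (11, 2)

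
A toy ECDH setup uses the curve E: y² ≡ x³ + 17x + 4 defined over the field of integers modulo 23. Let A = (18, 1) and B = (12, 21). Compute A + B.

(22, 20)

(18, 1) + (12, 21). λ = (21 - 1)/(12 - 18) ≡ 20/17 mod 23. 17⁻¹ ≡ 19 (mod 23) since 17·19 = 323 ≡ 1, so λ ≡ 12.
  x = λ² - 18 - 12 = 144 - 30 ≡ 22; y = λ·(18 - 22) - 1 ≡ 20. → (22, 20)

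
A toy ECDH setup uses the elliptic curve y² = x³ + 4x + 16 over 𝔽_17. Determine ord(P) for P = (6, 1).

12

2P: tangent at (6, 1): λ = (3·6² + 4)/(2·1) ≡ 10/2. 2⁻¹ ≡ 9 (mod 17), so λ ≡ 10·9 ≡ 5.
  x = λ² - 6 - 6 = 25 - 12 ≡ 13; y = λ·(6 - 13) - 1 ≡ 15. → (13, 15)
3P: (13, 15) + (6, 1). λ = (1 - 15)/(6 - 13) ≡ 3/10 mod 17. 10⁻¹ ≡ 12 (mod 17) since 10·12 = 120 ≡ 1, so λ ≡ 2.
  x = λ² - 13 - 6 = 4 - 19 ≡ 2; y = λ·(13 - 2) - 15 ≡ 7. → (2, 7)
4P: (2, 7) + (6, 1). λ = (1 - 7)/(6 - 2) ≡ 11/4 mod 17. 4⁻¹ ≡ 13 (mod 17), so λ ≡ 7.
  x = λ² - 2 - 6 = 49 - 8 ≡ 7; y = λ·(2 - 7) - 7 ≡ 9. → (7, 9)
5P: (7, 9) + (6, 1). λ = (1 - 9)/(6 - 7) ≡ 9/16 mod 17. 16⁻¹ ≡ 16 (mod 17), so λ ≡ 8.
  x = λ² - 7 - 6 = 64 - 13 ≡ 0; y = λ·(7 - 0) - 9 ≡ 13. → (0, 13)
6P: (0, 13) + (6, 1). λ = (1 - 13)/(6 - 0) ≡ 5/6 mod 17. 6⁻¹ ≡ 3 (mod 17), so λ ≡ 15.
  x = λ² - 0 - 6 = 225 - 6 ≡ 15; y = λ·(0 - 15) - 13 ≡ 0. → (15, 0)
7P: (15, 0) + (6, 1). λ = (1 - 0)/(6 - 15) ≡ 1/8 mod 17. 8⁻¹ ≡ 15 (mod 17), so λ ≡ 15.
  x = λ² - 15 - 6 = 225 - 21 ≡ 0; y = λ·(15 - 0) - 0 ≡ 4. → (0, 4)
8P: (0, 4) + (6, 1). λ = (1 - 4)/(6 - 0) ≡ 14/6 mod 17. 6⁻¹ ≡ 3 (mod 17) since 6·3 = 18 ≡ 1, so λ ≡ 8.
  x = λ² - 0 - 6 = 64 - 6 ≡ 7; y = λ·(0 - 7) - 4 ≡ 8. → (7, 8)
9P: (7, 8) + (6, 1). λ = (1 - 8)/(6 - 7) ≡ 10/16 mod 17. 16⁻¹ ≡ 16 (mod 17), so λ ≡ 7.
  x = λ² - 7 - 6 = 49 - 13 ≡ 2; y = λ·(7 - 2) - 8 ≡ 10. → (2, 10)
10P: (2, 10) + (6, 1). λ = (1 - 10)/(6 - 2) ≡ 8/4 mod 17. 4⁻¹ ≡ 13 (mod 17) since 4·13 = 52 ≡ 1, so λ ≡ 2.
  x = λ² - 2 - 6 = 4 - 8 ≡ 13; y = λ·(2 - 13) - 10 ≡ 2. → (13, 2)
11P: (13, 2) + (6, 1). λ = (1 - 2)/(6 - 13) ≡ 16/10 mod 17. 10⁻¹ ≡ 12 (mod 17) since 10·12 = 120 ≡ 1, so λ ≡ 5.
  x = λ² - 13 - 6 = 25 - 19 ≡ 6; y = λ·(13 - 6) - 2 ≡ 16. → (6, 16)
12P: (6, 16) + (6, 1): same x and y₁ ≡ -y₂, so the sum is the point at infinity.
12P = the point at infinity, so the order is 12.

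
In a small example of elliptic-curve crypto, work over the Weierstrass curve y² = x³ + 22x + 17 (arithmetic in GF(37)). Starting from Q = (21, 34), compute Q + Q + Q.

(1, 22)

Repeated addition: build up to 3Q.
2Q: tangent at (21, 34): λ = (3·21² + 22)/(2·34) ≡ 13/31. 31⁻¹ ≡ 6 (mod 37), so λ ≡ 13·6 ≡ 4.
  x = λ² - 21 - 21 = 16 - 42 ≡ 11; y = λ·(21 - 11) - 34 ≡ 6. → (11, 6)
3Q: (11, 6) + (21, 34). λ = (34 - 6)/(21 - 11) ≡ 28/10 mod 37. 10⁻¹ ≡ 26 (mod 37), so λ ≡ 25.
  x = λ² - 11 - 21 = 625 - 32 ≡ 1; y = λ·(11 - 1) - 6 ≡ 22. → (1, 22)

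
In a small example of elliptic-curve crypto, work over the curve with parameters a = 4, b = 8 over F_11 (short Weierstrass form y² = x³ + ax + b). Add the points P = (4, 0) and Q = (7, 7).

(4, 0) + (7, 7). λ = (7 - 0)/(7 - 4) ≡ 7/3 mod 11. 3⁻¹ ≡ 4 (mod 11), so λ ≡ 6.
  x = λ² - 4 - 7 = 36 - 11 ≡ 3; y = λ·(4 - 3) - 0 ≡ 6. → (3, 6)

(3, 6)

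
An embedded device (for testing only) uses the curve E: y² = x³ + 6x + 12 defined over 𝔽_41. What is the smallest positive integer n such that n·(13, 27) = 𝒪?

3

2P: tangent at (13, 27): λ = (3·13² + 6)/(2·27) ≡ 21/13. 13⁻¹ ≡ 19 (mod 41), so λ ≡ 21·19 ≡ 30.
  x = λ² - 13 - 13 = 900 - 26 ≡ 13; y = λ·(13 - 13) - 27 ≡ 14. → (13, 14)
3P: (13, 14) + (13, 27): same x and y₁ ≡ -y₂, so the sum is 𝒪.
3P = 𝒪, so the order is 3.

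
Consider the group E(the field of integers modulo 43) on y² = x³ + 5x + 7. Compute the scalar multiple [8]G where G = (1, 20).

Double-and-add on 8 = (1000)₂. Start with G = (1, 20) for the leading 1-bit.
double: tangent at (1, 20): λ = (3·1² + 5)/(2·20) ≡ 8/40. 40⁻¹ ≡ 14 (mod 43), so λ ≡ 8·14 ≡ 26.
  x = λ² - 1 - 1 = 676 - 2 ≡ 29; y = λ·(1 - 29) - 20 ≡ 26. → (29, 26)
double: tangent at (29, 26): λ = (3·29² + 5)/(2·26) ≡ 34/9. 9⁻¹ ≡ 24 (mod 43), so λ ≡ 34·24 ≡ 42.
  x = λ² - 29 - 29 = 1764 - 58 ≡ 29; y = λ·(29 - 29) - 26 ≡ 17. → (29, 17)
double: tangent at (29, 17): λ = (3·29² + 5)/(2·17) ≡ 34/34. 34⁻¹ ≡ 19 (mod 43), so λ ≡ 34·19 ≡ 1.
  x = λ² - 29 - 29 = 1 - 58 ≡ 29; y = λ·(29 - 29) - 17 ≡ 26. → (29, 26)

(29, 26)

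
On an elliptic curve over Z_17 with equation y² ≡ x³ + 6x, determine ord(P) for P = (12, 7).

10

2P: tangent at (12, 7): λ = (3·12² + 6)/(2·7) ≡ 13/14. 14⁻¹ ≡ 11 (mod 17) since 14·11 = 154 ≡ 1, so λ ≡ 13·11 ≡ 7.
  x = λ² - 12 - 12 = 49 - 24 ≡ 8; y = λ·(12 - 8) - 7 ≡ 4. → (8, 4)
3P: (8, 4) + (12, 7). λ = (7 - 4)/(12 - 8) ≡ 3/4 mod 17. 4⁻¹ ≡ 13 (mod 17), so λ ≡ 5.
  x = λ² - 8 - 12 = 25 - 20 ≡ 5; y = λ·(8 - 5) - 4 ≡ 11. → (5, 11)
4P: (5, 11) + (12, 7). λ = (7 - 11)/(12 - 5) ≡ 13/7 mod 17. 7⁻¹ ≡ 5 (mod 17), so λ ≡ 14.
  x = λ² - 5 - 12 = 196 - 17 ≡ 9; y = λ·(5 - 9) - 11 ≡ 1. → (9, 1)
5P: (9, 1) + (12, 7). λ = (7 - 1)/(12 - 9) ≡ 6/3 mod 17. 3⁻¹ ≡ 6 (mod 17) since 3·6 = 18 ≡ 1, so λ ≡ 2.
  x = λ² - 9 - 12 = 4 - 21 ≡ 0; y = λ·(9 - 0) - 1 ≡ 0. → (0, 0)
6P: (0, 0) + (12, 7). λ = (7 - 0)/(12 - 0) ≡ 7/12 mod 17. 12⁻¹ ≡ 10 (mod 17), so λ ≡ 2.
  x = λ² - 0 - 12 = 4 - 12 ≡ 9; y = λ·(0 - 9) - 0 ≡ 16. → (9, 16)
7P: (9, 16) + (12, 7). λ = (7 - 16)/(12 - 9) ≡ 8/3 mod 17. 3⁻¹ ≡ 6 (mod 17), so λ ≡ 14.
  x = λ² - 9 - 12 = 196 - 21 ≡ 5; y = λ·(9 - 5) - 16 ≡ 6. → (5, 6)
8P: (5, 6) + (12, 7). λ = (7 - 6)/(12 - 5) ≡ 1/7 mod 17. 7⁻¹ ≡ 5 (mod 17), so λ ≡ 5.
  x = λ² - 5 - 12 = 25 - 17 ≡ 8; y = λ·(5 - 8) - 6 ≡ 13. → (8, 13)
9P: (8, 13) + (12, 7). λ = (7 - 13)/(12 - 8) ≡ 11/4 mod 17. 4⁻¹ ≡ 13 (mod 17), so λ ≡ 7.
  x = λ² - 8 - 12 = 49 - 20 ≡ 12; y = λ·(8 - 12) - 13 ≡ 10. → (12, 10)
10P: (12, 10) + (12, 7): same x and y₁ ≡ -y₂, so the sum is 𝒪.
10P = 𝒪, so the order is 10.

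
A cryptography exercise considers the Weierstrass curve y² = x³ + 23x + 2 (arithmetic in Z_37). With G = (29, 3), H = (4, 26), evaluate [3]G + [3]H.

First 3G:
Repeated addition: build up to 3G.
2G: tangent at (29, 3): λ = (3·29² + 23)/(2·3) ≡ 30/6. 6⁻¹ ≡ 31 (mod 37), so λ ≡ 30·31 ≡ 5.
  x = λ² - 29 - 29 = 25 - 58 ≡ 4; y = λ·(29 - 4) - 3 ≡ 11. → (4, 11)
3G: (4, 11) + (29, 3). λ = (3 - 11)/(29 - 4) ≡ 29/25 mod 37. 25⁻¹ ≡ 3 (mod 37) since 25·3 = 75 ≡ 1, so λ ≡ 13.
  x = λ² - 4 - 29 = 169 - 33 ≡ 25; y = λ·(4 - 25) - 11 ≡ 12. → (25, 12)
3G = (25, 12).
Next 3H:
Repeated addition: build up to 3H.
2H: tangent at (4, 26): λ = (3·4² + 23)/(2·26) ≡ 34/15. 15⁻¹ ≡ 5 (mod 37) since 15·5 = 75 ≡ 1, so λ ≡ 34·5 ≡ 22.
  x = λ² - 4 - 4 = 484 - 8 ≡ 32; y = λ·(4 - 32) - 26 ≡ 24. → (32, 24)
3H: (32, 24) + (4, 26). λ = (26 - 24)/(4 - 32) ≡ 2/9 mod 37. 9⁻¹ ≡ 33 (mod 37) since 9·33 = 297 ≡ 1, so λ ≡ 29.
  x = λ² - 32 - 4 = 841 - 36 ≡ 28; y = λ·(32 - 28) - 24 ≡ 18. → (28, 18)
3H = (28, 18).
Finally 3G + 3H:
(25, 12) + (28, 18). λ = (18 - 12)/(28 - 25) ≡ 6/3 mod 37. 3⁻¹ ≡ 25 (mod 37), so λ ≡ 2.
  x = λ² - 25 - 28 = 4 - 53 ≡ 25; y = λ·(25 - 25) - 12 ≡ 25. → (25, 25)

(25, 25)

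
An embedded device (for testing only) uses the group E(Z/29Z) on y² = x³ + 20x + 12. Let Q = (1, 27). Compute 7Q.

(13, 2)

Double-and-add on 7 = (111)₂. Start with Q = (1, 27) for the leading 1-bit.
double: tangent at (1, 27): λ = (3·1² + 20)/(2·27) ≡ 23/25. 25⁻¹ ≡ 7 (mod 29), so λ ≡ 23·7 ≡ 16.
  x = λ² - 1 - 1 = 256 - 2 ≡ 22; y = λ·(1 - 22) - 27 ≡ 14. → (22, 14)
add Q: (22, 14) + (1, 27). λ = (27 - 14)/(1 - 22) ≡ 13/8 mod 29. 8⁻¹ ≡ 11 (mod 29) since 8·11 = 88 ≡ 1, so λ ≡ 27.
  x = λ² - 22 - 1 = 729 - 23 ≡ 10; y = λ·(22 - 10) - 14 ≡ 20. → (10, 20)
double: tangent at (10, 20): λ = (3·10² + 20)/(2·20) ≡ 1/11. 11⁻¹ ≡ 8 (mod 29), so λ ≡ 1·8 ≡ 8.
  x = λ² - 10 - 10 = 64 - 20 ≡ 15; y = λ·(10 - 15) - 20 ≡ 27. → (15, 27)
add Q: (15, 27) + (1, 27). λ = (27 - 27)/(1 - 15) ≡ 0/15 mod 29. 15⁻¹ ≡ 2 (mod 29), so λ ≡ 0.
  x = λ² - 15 - 1 = 0 - 16 ≡ 13; y = λ·(15 - 13) - 27 ≡ 2. → (13, 2)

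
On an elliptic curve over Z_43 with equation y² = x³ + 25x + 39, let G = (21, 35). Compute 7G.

(2, 22)

Repeated addition: build up to 7G.
2G: tangent at (21, 35): λ = (3·21² + 25)/(2·35) ≡ 15/27. 27⁻¹ ≡ 8 (mod 43), so λ ≡ 15·8 ≡ 34.
  x = λ² - 21 - 21 = 1156 - 42 ≡ 39; y = λ·(21 - 39) - 35 ≡ 41. → (39, 41)
3G: (39, 41) + (21, 35). λ = (35 - 41)/(21 - 39) ≡ 37/25 mod 43. 25⁻¹ ≡ 31 (mod 43) since 25·31 = 775 ≡ 1, so λ ≡ 29.
  x = λ² - 39 - 21 = 841 - 60 ≡ 7; y = λ·(39 - 7) - 41 ≡ 27. → (7, 27)
4G: (7, 27) + (21, 35). λ = (35 - 27)/(21 - 7) ≡ 8/14 mod 43. 14⁻¹ ≡ 40 (mod 43), so λ ≡ 19.
  x = λ² - 7 - 21 = 361 - 28 ≡ 32; y = λ·(7 - 32) - 27 ≡ 14. → (32, 14)
5G: (32, 14) + (21, 35). λ = (35 - 14)/(21 - 32) ≡ 21/32 mod 43. 32⁻¹ ≡ 39 (mod 43), so λ ≡ 2.
  x = λ² - 32 - 21 = 4 - 53 ≡ 37; y = λ·(32 - 37) - 14 ≡ 19. → (37, 19)
6G: (37, 19) + (21, 35). λ = (35 - 19)/(21 - 37) ≡ 16/27 mod 43. 27⁻¹ ≡ 8 (mod 43) since 27·8 = 216 ≡ 1, so λ ≡ 42.
  x = λ² - 37 - 21 = 1764 - 58 ≡ 29; y = λ·(37 - 29) - 19 ≡ 16. → (29, 16)
7G: (29, 16) + (21, 35). λ = (35 - 16)/(21 - 29) ≡ 19/35 mod 43. 35⁻¹ ≡ 16 (mod 43), so λ ≡ 3.
  x = λ² - 29 - 21 = 9 - 50 ≡ 2; y = λ·(29 - 2) - 16 ≡ 22. → (2, 22)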